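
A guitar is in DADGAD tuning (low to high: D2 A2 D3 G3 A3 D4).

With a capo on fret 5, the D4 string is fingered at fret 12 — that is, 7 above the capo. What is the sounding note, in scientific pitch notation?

D5

The capo raises the open D4 by 5 semitones to G4; fretting 7 more gives D4 + 5 + 7 = D4 + 12 semitones = D5.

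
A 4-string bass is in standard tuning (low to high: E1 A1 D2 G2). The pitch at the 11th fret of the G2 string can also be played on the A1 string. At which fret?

G2 at fret 11 is G2 + 11 semitones = F#3.
The open A1 string is 10 semitones below the open G2, so the same pitch on the A1 string lies at fret 11 + 10 = 21.

21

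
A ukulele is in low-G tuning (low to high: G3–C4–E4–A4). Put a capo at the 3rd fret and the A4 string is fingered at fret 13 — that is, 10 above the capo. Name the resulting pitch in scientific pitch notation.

A#5

The capo raises the open A4 by 3 semitones to C5; fretting 10 more gives A4 + 3 + 10 = A4 + 13 semitones = A#5.
(Also written Bb.)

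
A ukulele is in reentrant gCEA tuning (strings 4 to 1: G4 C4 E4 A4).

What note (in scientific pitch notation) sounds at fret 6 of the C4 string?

Each fret is one semitone, so C4 + 6 = F#4.
(Equivalently spelled Gb4.)

F#4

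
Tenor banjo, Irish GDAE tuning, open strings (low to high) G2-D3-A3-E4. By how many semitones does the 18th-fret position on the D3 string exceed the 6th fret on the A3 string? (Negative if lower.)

D3 at fret 18 → G♯4 (MIDI 68); A3 at fret 6 → D♯4 (MIDI 63).
68 − 63 = 5, so the two pitches are 5 semitones apart.

5 semitones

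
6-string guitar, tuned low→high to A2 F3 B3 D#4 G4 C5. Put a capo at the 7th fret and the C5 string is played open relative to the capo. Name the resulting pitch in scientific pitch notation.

The capo raises the open C5 by 7 semitones to G5; fretting 0 more gives C5 + 7 + 0 = C5 + 7 semitones = G5.

G5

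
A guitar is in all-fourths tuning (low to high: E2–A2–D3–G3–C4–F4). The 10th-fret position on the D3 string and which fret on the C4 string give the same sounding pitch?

D3 at fret 10 is D3 + 10 semitones = C4.
The open C4 string is 10 semitones above the open D3, so the same pitch on the C4 string lies at fret 10 − 10 = 0.

0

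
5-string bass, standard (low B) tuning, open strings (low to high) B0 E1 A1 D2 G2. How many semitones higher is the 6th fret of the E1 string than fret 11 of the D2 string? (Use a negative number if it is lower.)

E1 at fret 6 → A#1 (MIDI 34); D2 at fret 11 → C#3 (MIDI 49).
34 − 49 = -15, so the two pitches are 15 semitones apart.

-15 semitones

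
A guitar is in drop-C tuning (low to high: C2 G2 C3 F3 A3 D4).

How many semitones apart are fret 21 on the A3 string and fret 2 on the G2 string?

33 semitones

A3 at fret 21 → F#5 (MIDI 78); G2 at fret 2 → A2 (MIDI 45).
78 − 45 = 33, so the two pitches are 33 semitones apart, with F#5 the higher.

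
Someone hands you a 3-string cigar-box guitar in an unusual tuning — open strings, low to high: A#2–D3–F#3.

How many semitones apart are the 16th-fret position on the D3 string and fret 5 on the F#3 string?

7 semitones

D3 at fret 16 → F#4 (MIDI 66); F#3 at fret 5 → B3 (MIDI 59).
66 − 59 = 7, so the two pitches are 7 semitones apart, with F#4 the higher.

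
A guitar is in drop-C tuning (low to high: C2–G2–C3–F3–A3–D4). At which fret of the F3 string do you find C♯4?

C♯4 is 8 semitones above the open F3 (F–F#–G–G#–A–A#–B–C–C#), so it sits at fret 8.

8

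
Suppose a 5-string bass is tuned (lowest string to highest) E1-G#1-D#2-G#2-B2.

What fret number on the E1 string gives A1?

5

A1 is 5 semitones above the open E1 (E–F–F#–G–G#–A), so it sits at fret 5.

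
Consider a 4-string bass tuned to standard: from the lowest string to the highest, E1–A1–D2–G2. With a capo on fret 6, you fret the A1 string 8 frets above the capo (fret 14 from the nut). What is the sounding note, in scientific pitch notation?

B2

The capo raises the open A1 by 6 semitones to D♯2; fretting 8 more gives A1 + 6 + 8 = A1 + 14 semitones = B2.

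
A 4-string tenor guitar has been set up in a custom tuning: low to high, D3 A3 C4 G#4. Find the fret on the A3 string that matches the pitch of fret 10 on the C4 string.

13

Fret 10 on C4 is MIDI 60 + 10 = 70 (A#4). On the A3 string (open MIDI 57), that pitch is 70 − 57 = fret 13.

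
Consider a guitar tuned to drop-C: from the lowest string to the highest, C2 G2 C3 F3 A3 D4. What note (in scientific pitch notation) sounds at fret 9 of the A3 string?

The open A3 string plus 9 semitones: A–A#–B–C–C#–D–D#–E–F–F#.
The walk passes from B into C once, so the octave number goes from 3 to 4.

F♯4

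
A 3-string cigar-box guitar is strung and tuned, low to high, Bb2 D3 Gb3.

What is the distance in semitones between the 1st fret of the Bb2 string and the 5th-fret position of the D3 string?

Bb2 at fret 1 → B2 (MIDI 47); D3 at fret 5 → G3 (MIDI 55).
47 − 55 = -8, so the two pitches are 8 semitones apart, with G3 the higher.

8 semitones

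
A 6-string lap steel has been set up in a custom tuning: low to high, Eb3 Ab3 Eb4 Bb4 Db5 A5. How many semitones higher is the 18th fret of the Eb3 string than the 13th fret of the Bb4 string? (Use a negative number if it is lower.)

-14 semitones

Eb3 at fret 18 → A4 (MIDI 69); Bb4 at fret 13 → B5 (MIDI 83).
69 − 83 = -14, so the two pitches are 14 semitones apart.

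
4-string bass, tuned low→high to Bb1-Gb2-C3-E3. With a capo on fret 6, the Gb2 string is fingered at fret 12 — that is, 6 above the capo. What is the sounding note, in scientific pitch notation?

Gb3

The capo raises the open Gb2 by 6 semitones to C3; fretting 6 more gives Gb2 + 6 + 6 = Gb2 + 12 semitones = Gb3.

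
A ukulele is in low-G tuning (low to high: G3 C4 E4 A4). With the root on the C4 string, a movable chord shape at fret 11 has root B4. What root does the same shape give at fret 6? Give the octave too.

Moving from fret 11 to fret 6 shifts the root by -5 semitones.
B4 down 5 semitones is F♯4.

F♯4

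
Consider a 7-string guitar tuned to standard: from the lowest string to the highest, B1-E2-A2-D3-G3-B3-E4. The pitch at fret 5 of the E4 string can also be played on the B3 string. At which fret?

Fret 5 on E4 is MIDI 64 + 5 = 69 (A4). On the B3 string (open MIDI 59), that pitch is 69 − 59 = fret 10.

10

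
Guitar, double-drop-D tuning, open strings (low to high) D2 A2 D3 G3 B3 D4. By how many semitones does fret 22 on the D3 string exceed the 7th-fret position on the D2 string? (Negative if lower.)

27 semitones

D3 at fret 22 → C5 (MIDI 72); D2 at fret 7 → A2 (MIDI 45).
72 − 45 = 27, so the two pitches are 27 semitones apart.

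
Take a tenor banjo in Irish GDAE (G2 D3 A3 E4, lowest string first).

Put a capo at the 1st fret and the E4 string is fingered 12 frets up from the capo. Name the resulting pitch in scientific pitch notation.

F5

The capo raises the open E4 by 1 semitone to F4; fretting 12 more gives E4 + 1 + 12 = E4 + 13 semitones = F5.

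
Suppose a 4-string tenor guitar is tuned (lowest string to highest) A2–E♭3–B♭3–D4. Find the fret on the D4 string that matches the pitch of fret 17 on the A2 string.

A2 at fret 17 is A2 + 17 semitones = D4.
The open D4 string is 17 semitones above the open A2, so the same pitch on the D4 string lies at fret 17 − 17 = 0.

0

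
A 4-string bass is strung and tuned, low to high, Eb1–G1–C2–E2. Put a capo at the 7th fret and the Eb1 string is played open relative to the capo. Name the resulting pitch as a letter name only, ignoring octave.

Bb

The capo raises the open Eb1 by 7 semitones to Bb1; fretting 0 more gives Eb1 + 7 + 0 = Eb1 + 7 semitones, landing on Bb.
(Also written A#.)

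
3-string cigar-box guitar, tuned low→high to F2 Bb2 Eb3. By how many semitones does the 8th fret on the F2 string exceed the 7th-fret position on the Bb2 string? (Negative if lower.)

F2 at fret 8 → Db3 (MIDI 49); Bb2 at fret 7 → F3 (MIDI 53).
49 − 53 = -4, so the two pitches are 4 semitones apart.

-4 semitones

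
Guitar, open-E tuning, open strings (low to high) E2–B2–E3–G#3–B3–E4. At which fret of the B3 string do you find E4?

E4 is 5 semitones above the open B3 (B–C–C#–D–D#–E), so it sits at fret 5.

5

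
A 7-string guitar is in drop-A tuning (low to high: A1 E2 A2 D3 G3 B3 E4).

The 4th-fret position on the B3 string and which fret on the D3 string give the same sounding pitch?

13

B3 at fret 4 is B3 + 4 semitones = D♯4.
The open D3 string is 9 semitones below the open B3, so the same pitch on the D3 string lies at fret 4 + 9 = 13.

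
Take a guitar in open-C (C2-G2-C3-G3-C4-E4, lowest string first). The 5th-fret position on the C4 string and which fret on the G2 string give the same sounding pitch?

Fret 5 on C4 is MIDI 60 + 5 = 65 (F4). On the G2 string (open MIDI 43), that pitch is 65 − 43 = fret 22.

22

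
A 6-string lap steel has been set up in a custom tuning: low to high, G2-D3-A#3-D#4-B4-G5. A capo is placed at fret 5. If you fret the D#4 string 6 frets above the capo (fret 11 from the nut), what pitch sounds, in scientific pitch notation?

D5

The capo raises the open D#4 by 5 semitones to G#4; fretting 6 more gives D#4 + 5 + 6 = D#4 + 11 semitones = D5.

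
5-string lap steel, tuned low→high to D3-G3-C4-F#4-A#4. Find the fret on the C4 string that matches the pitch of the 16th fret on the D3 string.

Fret 16 on D3 is MIDI 50 + 16 = 66 (F#4). On the C4 string (open MIDI 60), that pitch is 66 − 60 = fret 6.

6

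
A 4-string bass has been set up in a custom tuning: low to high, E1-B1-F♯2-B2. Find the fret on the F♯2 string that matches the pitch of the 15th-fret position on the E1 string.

1

E1 at fret 15 is E1 + 15 semitones = G2.
The open F♯2 string is 14 semitones above the open E1, so the same pitch on the F♯2 string lies at fret 15 − 14 = 1.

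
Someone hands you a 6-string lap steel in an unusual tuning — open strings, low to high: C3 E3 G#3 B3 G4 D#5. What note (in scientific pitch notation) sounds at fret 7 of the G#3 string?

The open G#3 string plus 7 semitones: G#–A–A#–B–C–C#–D–D#.
The walk passes from B into C once, so the octave number goes from 3 to 4.
(Equivalently spelled Eb4.)

D#4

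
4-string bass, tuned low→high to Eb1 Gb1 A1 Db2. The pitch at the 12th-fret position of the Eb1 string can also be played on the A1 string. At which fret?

Eb1 at fret 12 is Eb1 + 12 semitones = Eb2.
The open A1 string is 6 semitones above the open Eb1, so the same pitch on the A1 string lies at fret 12 − 6 = 6.

6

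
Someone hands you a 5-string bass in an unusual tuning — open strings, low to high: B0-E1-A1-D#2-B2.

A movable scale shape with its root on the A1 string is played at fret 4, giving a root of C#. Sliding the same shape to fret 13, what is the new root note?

A#

Moving from fret 4 to fret 13 shifts the root by 9 semitones.
C# up 9 semitones is A#.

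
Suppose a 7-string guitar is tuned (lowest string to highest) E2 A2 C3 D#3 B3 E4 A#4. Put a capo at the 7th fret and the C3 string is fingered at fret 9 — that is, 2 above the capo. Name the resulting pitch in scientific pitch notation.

A3

The capo raises the open C3 by 7 semitones to G3; fretting 2 more gives C3 + 7 + 2 = C3 + 9 semitones = A3.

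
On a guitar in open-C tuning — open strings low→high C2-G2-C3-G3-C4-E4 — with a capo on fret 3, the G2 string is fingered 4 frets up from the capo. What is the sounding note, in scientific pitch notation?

D3

The capo raises the open G2 by 3 semitones to A#2; fretting 4 more gives G2 + 3 + 4 = G2 + 7 semitones = D3.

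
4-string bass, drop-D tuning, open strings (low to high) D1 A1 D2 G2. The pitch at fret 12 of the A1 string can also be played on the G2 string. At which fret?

A1 at fret 12 is A1 + 12 semitones = A2.
The open G2 string is 10 semitones above the open A1, so the same pitch on the G2 string lies at fret 12 − 10 = 2.

2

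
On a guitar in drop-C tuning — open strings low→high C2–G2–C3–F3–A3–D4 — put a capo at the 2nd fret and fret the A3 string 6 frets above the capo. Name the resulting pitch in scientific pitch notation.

The capo raises the open A3 by 2 semitones to B3; fretting 6 more gives A3 + 2 + 6 = A3 + 8 semitones = F4.

F4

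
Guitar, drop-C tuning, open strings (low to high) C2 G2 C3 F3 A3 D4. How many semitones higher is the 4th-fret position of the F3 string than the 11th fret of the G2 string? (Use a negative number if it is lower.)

3 semitones

F3 at fret 4 → A3 (MIDI 57); G2 at fret 11 → F#3 (MIDI 54).
57 − 54 = 3, so the two pitches are 3 semitones apart.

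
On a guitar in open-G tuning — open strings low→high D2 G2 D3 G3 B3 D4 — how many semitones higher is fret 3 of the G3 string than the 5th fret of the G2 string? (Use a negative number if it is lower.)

10 semitones

G3 at fret 3 → A#3 (MIDI 58); G2 at fret 5 → C3 (MIDI 48).
58 − 48 = 10, so the two pitches are 10 semitones apart.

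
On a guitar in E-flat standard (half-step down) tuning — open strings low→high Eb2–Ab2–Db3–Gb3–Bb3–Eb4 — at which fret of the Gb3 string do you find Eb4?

9

Eb4 is 9 semitones above the open Gb3 (Gb–G–Ab–A–Bb–B–C–Db–D–Eb), so it sits at fret 9.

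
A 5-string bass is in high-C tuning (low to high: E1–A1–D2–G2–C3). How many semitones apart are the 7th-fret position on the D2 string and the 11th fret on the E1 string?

D2 at fret 7 → A2 (MIDI 45); E1 at fret 11 → D♯2 (MIDI 39).
45 − 39 = 6, so the two pitches are 6 semitones apart, with A2 the higher.

6 semitones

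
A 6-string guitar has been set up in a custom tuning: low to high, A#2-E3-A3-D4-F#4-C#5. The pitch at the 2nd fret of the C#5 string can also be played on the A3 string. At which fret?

18

Fret 2 on C#5 is MIDI 73 + 2 = 75 (D#5). On the A3 string (open MIDI 57), that pitch is 75 − 57 = fret 18.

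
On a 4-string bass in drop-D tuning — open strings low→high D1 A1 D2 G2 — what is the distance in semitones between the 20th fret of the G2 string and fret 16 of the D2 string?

G2 at fret 20 → D#4 (MIDI 63); D2 at fret 16 → F#3 (MIDI 54).
63 − 54 = 9, so the two pitches are 9 semitones apart, with D#4 the higher.

9 semitones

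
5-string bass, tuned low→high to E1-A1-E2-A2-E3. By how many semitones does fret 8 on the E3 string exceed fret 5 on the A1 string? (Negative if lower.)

22 semitones

E3 at fret 8 → C4 (MIDI 60); A1 at fret 5 → D2 (MIDI 38).
60 − 38 = 22, so the two pitches are 22 semitones apart.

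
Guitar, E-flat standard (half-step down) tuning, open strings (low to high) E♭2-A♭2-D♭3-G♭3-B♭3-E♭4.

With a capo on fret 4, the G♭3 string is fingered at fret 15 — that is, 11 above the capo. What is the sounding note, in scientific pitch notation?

A4

The capo raises the open G♭3 by 4 semitones to B♭3; fretting 11 more gives G♭3 + 4 + 11 = G♭3 + 15 semitones = A4.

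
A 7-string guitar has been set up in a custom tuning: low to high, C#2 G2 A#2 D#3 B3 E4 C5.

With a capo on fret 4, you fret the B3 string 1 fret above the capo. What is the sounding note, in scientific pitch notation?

E4

The capo raises the open B3 by 4 semitones to D#4; fretting 1 more gives B3 + 4 + 1 = B3 + 5 semitones = E4.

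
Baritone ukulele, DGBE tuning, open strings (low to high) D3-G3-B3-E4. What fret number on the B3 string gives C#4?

2

C#4 is 2 semitones above the open B3 (B–C–C#), so it sits at fret 2.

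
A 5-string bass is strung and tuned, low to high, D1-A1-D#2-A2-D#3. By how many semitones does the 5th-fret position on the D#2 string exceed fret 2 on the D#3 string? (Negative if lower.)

-9 semitones

D#2 at fret 5 → G#2 (MIDI 44); D#3 at fret 2 → F3 (MIDI 53).
44 − 53 = -9, so the two pitches are 9 semitones apart.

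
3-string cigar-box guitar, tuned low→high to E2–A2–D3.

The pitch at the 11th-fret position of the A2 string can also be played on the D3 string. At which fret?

A2 at fret 11 is A2 + 11 semitones = Ab3.
The open D3 string is 5 semitones above the open A2, so the same pitch on the D3 string lies at fret 11 − 5 = 6.

6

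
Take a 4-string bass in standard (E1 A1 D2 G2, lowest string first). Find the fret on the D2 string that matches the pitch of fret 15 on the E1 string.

5

E1 at fret 15 is E1 + 15 semitones = G2.
The open D2 string is 10 semitones above the open E1, so the same pitch on the D2 string lies at fret 15 − 10 = 5.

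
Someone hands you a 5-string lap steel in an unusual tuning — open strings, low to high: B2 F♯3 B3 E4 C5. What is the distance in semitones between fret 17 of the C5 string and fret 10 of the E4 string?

C5 at fret 17 → F6 (MIDI 89); E4 at fret 10 → D5 (MIDI 74).
89 − 74 = 15, so the two pitches are 15 semitones apart, with F6 the higher.

15 semitones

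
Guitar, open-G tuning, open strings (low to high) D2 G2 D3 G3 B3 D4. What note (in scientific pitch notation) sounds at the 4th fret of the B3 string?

The open B3 string plus 4 semitones: B–C–C#–D–D#.
The walk passes from B into C once, so the octave number goes from 3 to 4.
(Equivalently spelled Eb4.)

D#4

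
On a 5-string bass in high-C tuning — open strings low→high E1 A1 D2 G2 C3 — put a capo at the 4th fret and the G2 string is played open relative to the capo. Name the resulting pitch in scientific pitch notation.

The capo raises the open G2 by 4 semitones to B2; fretting 0 more gives G2 + 4 + 0 = G2 + 4 semitones = B2.

B2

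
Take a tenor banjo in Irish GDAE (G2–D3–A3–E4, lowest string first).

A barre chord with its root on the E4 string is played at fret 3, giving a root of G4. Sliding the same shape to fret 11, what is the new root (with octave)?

D#5

Moving from fret 3 to fret 11 shifts the root by 8 semitones.
G4 up 8 semitones is D#5.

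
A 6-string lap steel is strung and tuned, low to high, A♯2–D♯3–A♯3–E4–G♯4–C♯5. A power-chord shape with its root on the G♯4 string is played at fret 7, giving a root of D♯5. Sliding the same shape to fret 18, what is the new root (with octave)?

D6

Moving from fret 7 to fret 18 shifts the root by 11 semitones.
D♯5 up 11 semitones is D6.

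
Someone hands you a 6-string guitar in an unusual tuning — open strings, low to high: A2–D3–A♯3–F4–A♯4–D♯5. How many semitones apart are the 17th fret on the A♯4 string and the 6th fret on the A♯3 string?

A♯4 at fret 17 → D♯6 (MIDI 87); A♯3 at fret 6 → E4 (MIDI 64).
87 − 64 = 23, so the two pitches are 23 semitones apart, with D♯6 the higher.

23 semitones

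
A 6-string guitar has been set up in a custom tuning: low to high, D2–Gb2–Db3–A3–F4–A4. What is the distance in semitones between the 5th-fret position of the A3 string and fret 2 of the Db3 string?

11 semitones

A3 at fret 5 → D4 (MIDI 62); Db3 at fret 2 → Eb3 (MIDI 51).
62 − 51 = 11, so the two pitches are 11 semitones apart, with D4 the higher.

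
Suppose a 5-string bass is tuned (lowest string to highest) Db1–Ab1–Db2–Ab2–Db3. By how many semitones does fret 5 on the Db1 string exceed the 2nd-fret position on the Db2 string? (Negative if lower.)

Db1 at fret 5 → Gb1 (MIDI 30); Db2 at fret 2 → Eb2 (MIDI 39).
30 − 39 = -9, so the two pitches are 9 semitones apart.

-9 semitones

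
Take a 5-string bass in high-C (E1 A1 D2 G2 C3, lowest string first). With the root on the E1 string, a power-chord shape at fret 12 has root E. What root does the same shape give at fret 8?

Moving from fret 12 to fret 8 shifts the root by -4 semitones.
E down 4 semitones is C.

C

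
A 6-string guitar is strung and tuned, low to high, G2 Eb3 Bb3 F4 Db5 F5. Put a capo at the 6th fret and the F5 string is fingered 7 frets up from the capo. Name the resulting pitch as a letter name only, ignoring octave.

The capo raises the open F5 by 6 semitones to B5; fretting 7 more gives F5 + 6 + 7 = F5 + 13 semitones, landing on Gb.
(Also written F#.)

Gb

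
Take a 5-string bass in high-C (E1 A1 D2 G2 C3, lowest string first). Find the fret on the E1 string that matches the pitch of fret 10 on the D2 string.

D2 at fret 10 is D2 + 10 semitones = C3.
The open E1 string is 10 semitones below the open D2, so the same pitch on the E1 string lies at fret 10 + 10 = 20.

20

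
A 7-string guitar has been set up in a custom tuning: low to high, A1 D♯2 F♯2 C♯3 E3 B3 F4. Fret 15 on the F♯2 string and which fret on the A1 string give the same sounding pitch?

Fret 15 on F♯2 is MIDI 42 + 15 = 57 (A3). On the A1 string (open MIDI 33), that pitch is 57 − 33 = fret 24.

24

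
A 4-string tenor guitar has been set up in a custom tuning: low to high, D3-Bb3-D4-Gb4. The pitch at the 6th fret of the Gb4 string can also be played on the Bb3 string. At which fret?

14

Gb4 at fret 6 is Gb4 + 6 semitones = C5.
The open Bb3 string is 8 semitones below the open Gb4, so the same pitch on the Bb3 string lies at fret 6 + 8 = 14.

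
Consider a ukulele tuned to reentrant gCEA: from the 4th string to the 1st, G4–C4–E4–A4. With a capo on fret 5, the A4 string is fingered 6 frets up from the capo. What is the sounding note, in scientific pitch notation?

The capo raises the open A4 by 5 semitones to D5; fretting 6 more gives A4 + 5 + 6 = A4 + 11 semitones = G♯5.
(Also written A♭.)

G♯5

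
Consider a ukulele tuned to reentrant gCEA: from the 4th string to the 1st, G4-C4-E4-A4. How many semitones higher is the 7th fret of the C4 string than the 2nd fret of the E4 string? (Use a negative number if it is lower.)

1 semitone

C4 at fret 7 → G4 (MIDI 67); E4 at fret 2 → F♯4 (MIDI 66).
67 − 66 = 1, so the two pitches are 1 semitone apart.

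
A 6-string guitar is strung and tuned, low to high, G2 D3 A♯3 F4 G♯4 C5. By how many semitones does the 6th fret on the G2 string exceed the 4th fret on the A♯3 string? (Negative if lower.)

-13 semitones

G2 at fret 6 → C♯3 (MIDI 49); A♯3 at fret 4 → D4 (MIDI 62).
49 − 62 = -13, so the two pitches are 13 semitones apart.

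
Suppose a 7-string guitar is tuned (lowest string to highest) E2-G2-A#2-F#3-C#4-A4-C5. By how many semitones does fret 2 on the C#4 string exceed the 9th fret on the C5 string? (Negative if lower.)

-18 semitones

C#4 at fret 2 → D#4 (MIDI 63); C5 at fret 9 → A5 (MIDI 81).
63 − 81 = -18, so the two pitches are 18 semitones apart.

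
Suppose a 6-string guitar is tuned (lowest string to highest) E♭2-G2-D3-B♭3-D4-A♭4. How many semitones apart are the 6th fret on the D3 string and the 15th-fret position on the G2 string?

2 semitones

D3 at fret 6 → A♭3 (MIDI 56); G2 at fret 15 → B♭3 (MIDI 58).
56 − 58 = -2, so the two pitches are 2 semitones apart, with B♭3 the higher.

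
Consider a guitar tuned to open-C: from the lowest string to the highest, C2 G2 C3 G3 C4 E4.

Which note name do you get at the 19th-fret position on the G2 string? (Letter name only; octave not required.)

D

Each fret is one semitone, so G2 + 19 = D.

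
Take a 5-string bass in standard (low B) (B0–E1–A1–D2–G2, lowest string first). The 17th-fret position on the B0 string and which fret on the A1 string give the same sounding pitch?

7

B0 at fret 17 is B0 + 17 semitones = E2.
The open A1 string is 10 semitones above the open B0, so the same pitch on the A1 string lies at fret 17 − 10 = 7.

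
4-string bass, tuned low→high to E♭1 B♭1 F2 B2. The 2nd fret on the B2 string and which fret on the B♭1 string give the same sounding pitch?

B2 at fret 2 is B2 + 2 semitones = D♭3.
The open B♭1 string is 13 semitones below the open B2, so the same pitch on the B♭1 string lies at fret 2 + 13 = 15.

15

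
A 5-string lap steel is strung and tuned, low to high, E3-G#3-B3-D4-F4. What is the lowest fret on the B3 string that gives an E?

5

From B3, count semitones up the chromatic scale until reaching E: B–C–C#–D–D#–E — 5 steps.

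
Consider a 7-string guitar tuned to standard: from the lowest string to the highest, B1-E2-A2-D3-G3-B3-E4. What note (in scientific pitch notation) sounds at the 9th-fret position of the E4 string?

The open E4 string plus 9 semitones: E–F–F#–G–G#–A–A#–B–C–C#.
The walk passes from B into C once, so the octave number goes from 4 to 5.
(Equivalently spelled Db5.)

C#5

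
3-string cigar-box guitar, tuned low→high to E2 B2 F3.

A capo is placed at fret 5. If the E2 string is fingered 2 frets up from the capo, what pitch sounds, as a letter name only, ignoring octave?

The capo raises the open E2 by 5 semitones to A2; fretting 2 more gives E2 + 5 + 2 = E2 + 7 semitones, landing on B.

B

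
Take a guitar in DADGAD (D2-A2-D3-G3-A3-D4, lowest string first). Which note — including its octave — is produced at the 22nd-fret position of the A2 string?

Each fret is one semitone, so A2 + 22 = G4.

G4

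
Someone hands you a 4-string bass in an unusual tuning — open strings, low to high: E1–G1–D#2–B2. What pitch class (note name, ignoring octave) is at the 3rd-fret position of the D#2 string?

F#

D#2 is MIDI 39. Adding 3 gives 42; 42 mod 12 = 6, i.e. F#.
(Equivalently spelled Gb.)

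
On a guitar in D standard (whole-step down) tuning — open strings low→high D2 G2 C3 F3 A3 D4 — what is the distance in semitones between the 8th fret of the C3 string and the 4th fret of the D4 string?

C3 at fret 8 → G#3 (MIDI 56); D4 at fret 4 → F#4 (MIDI 66).
56 − 66 = -10, so the two pitches are 10 semitones apart, with F#4 the higher.

10 semitones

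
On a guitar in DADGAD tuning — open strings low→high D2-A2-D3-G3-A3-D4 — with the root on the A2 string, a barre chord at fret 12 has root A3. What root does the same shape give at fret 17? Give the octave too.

Moving from fret 12 to fret 17 shifts the root by 5 semitones.
A3 up 5 semitones is D4.

D4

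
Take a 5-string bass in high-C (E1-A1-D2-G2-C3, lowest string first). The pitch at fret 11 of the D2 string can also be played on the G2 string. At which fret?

6

Fret 11 on D2 is MIDI 38 + 11 = 49 (C♯3). On the G2 string (open MIDI 43), that pitch is 49 − 43 = fret 6.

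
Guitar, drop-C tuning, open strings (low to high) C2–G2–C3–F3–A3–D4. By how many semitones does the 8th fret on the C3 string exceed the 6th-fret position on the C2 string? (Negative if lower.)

14 semitones

C3 at fret 8 → G#3 (MIDI 56); C2 at fret 6 → F#2 (MIDI 42).
56 − 42 = 14, so the two pitches are 14 semitones apart.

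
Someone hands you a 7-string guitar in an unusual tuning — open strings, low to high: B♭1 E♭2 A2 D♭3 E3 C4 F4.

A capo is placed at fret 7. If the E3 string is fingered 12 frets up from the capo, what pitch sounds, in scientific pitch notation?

B4

The capo raises the open E3 by 7 semitones to B3; fretting 12 more gives E3 + 7 + 12 = E3 + 19 semitones = B4.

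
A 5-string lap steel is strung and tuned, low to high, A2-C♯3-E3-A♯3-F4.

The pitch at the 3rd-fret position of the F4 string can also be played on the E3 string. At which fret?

Fret 3 on F4 is MIDI 65 + 3 = 68 (G♯4). On the E3 string (open MIDI 52), that pitch is 68 − 52 = fret 16.

16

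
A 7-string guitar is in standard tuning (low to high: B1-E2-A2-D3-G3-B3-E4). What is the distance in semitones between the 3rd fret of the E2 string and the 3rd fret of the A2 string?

5 semitones

E2 at fret 3 → G2 (MIDI 43); A2 at fret 3 → C3 (MIDI 48).
43 − 48 = -5, so the two pitches are 5 semitones apart, with C3 the higher.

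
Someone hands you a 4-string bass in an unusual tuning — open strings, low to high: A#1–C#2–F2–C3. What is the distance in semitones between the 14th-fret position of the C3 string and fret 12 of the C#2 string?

C3 at fret 14 → D4 (MIDI 62); C#2 at fret 12 → C#3 (MIDI 49).
62 − 49 = 13, so the two pitches are 13 semitones apart, with D4 the higher.

13 semitones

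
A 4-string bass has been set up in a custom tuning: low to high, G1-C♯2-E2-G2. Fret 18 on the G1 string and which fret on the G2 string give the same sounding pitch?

Fret 18 on G1 is MIDI 31 + 18 = 49 (C♯3). On the G2 string (open MIDI 43), that pitch is 49 − 43 = fret 6.

6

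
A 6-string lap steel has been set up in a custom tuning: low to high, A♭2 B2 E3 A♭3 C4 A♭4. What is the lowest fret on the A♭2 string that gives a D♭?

From A♭2, count semitones up the chromatic scale until reaching D♭: Ab–A–Bb–B–C–Db — 5 steps.

5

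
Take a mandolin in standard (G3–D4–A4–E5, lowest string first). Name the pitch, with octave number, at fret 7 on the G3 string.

The open G3 string plus 7 semitones: G–G#–A–A#–B–C–C#–D.
The walk passes from B into C once, so the octave number goes from 3 to 4.

D4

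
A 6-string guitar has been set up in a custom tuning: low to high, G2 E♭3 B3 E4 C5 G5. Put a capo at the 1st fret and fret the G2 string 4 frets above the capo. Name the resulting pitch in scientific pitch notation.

The capo raises the open G2 by 1 semitone to A♭2; fretting 4 more gives G2 + 1 + 4 = G2 + 5 semitones = C3.

C3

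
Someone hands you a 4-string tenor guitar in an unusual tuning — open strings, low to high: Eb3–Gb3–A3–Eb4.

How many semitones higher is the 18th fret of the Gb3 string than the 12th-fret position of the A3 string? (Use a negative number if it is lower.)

Gb3 at fret 18 → C5 (MIDI 72); A3 at fret 12 → A4 (MIDI 69).
72 − 69 = 3, so the two pitches are 3 semitones apart.

3 semitones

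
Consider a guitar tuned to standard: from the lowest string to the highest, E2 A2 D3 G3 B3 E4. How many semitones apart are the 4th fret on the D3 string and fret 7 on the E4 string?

17 semitones

D3 at fret 4 → F♯3 (MIDI 54); E4 at fret 7 → B4 (MIDI 71).
54 − 71 = -17, so the two pitches are 17 semitones apart, with B4 the higher.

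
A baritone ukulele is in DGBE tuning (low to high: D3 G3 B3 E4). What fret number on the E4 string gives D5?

D5 is 10 semitones above the open E4 (E–F–F#–G–…–C–C#–D), so it sits at fret 10.

10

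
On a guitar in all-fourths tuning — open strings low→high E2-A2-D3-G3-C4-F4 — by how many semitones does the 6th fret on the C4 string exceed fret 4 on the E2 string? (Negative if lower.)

C4 at fret 6 → F♯4 (MIDI 66); E2 at fret 4 → G♯2 (MIDI 44).
66 − 44 = 22, so the two pitches are 22 semitones apart.

22 semitones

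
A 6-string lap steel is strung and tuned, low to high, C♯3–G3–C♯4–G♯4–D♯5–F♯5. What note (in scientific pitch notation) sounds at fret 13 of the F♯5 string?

Each fret is one semitone, so F♯5 + 13 = G6.

G6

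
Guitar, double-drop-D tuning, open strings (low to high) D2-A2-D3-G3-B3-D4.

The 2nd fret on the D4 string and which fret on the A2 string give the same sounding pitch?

Fret 2 on D4 is MIDI 62 + 2 = 64 (E4). On the A2 string (open MIDI 45), that pitch is 64 − 45 = fret 19.

19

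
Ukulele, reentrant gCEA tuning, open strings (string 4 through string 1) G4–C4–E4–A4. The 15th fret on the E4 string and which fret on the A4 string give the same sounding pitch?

E4 at fret 15 is E4 + 15 semitones = G5.
The open A4 string is 5 semitones above the open E4, so the same pitch on the A4 string lies at fret 15 − 5 = 10.

10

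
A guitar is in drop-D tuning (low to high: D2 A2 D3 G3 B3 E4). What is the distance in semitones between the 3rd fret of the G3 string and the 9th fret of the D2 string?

G3 at fret 3 → A#3 (MIDI 58); D2 at fret 9 → B2 (MIDI 47).
58 − 47 = 11, so the two pitches are 11 semitones apart, with A#3 the higher.

11 semitones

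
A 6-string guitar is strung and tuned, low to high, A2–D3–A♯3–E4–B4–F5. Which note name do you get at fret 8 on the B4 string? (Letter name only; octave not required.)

G

Each fret is one semitone, so B4 + 8 = G.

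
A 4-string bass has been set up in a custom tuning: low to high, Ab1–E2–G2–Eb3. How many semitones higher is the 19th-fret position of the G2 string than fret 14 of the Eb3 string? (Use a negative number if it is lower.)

-3 semitones

G2 at fret 19 → D4 (MIDI 62); Eb3 at fret 14 → F4 (MIDI 65).
62 − 65 = -3, so the two pitches are 3 semitones apart.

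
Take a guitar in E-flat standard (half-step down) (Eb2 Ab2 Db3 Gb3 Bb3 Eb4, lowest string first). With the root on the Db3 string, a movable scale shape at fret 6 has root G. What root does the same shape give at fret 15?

Moving from fret 6 to fret 15 shifts the root by 9 semitones.
G up 9 semitones is E.

E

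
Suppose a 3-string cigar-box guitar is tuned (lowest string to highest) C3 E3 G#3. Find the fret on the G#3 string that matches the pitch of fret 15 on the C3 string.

7

Fret 15 on C3 is MIDI 48 + 15 = 63 (D#4). On the G#3 string (open MIDI 56), that pitch is 63 − 56 = fret 7.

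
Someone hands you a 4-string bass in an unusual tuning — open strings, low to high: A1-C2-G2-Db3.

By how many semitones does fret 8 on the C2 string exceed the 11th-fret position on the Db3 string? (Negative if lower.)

C2 at fret 8 → Ab2 (MIDI 44); Db3 at fret 11 → C4 (MIDI 60).
44 − 60 = -16, so the two pitches are 16 semitones apart.

-16 semitones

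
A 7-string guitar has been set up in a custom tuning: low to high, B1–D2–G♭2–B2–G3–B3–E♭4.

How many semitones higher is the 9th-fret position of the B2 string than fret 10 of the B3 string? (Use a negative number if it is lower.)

B2 at fret 9 → A♭3 (MIDI 56); B3 at fret 10 → A4 (MIDI 69).
56 − 69 = -13, so the two pitches are 13 semitones apart.

-13 semitones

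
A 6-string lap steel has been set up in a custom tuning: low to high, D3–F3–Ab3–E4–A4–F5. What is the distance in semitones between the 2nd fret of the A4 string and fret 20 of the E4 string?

13 semitones

A4 at fret 2 → B4 (MIDI 71); E4 at fret 20 → C6 (MIDI 84).
71 − 84 = -13, so the two pitches are 13 semitones apart, with C6 the higher.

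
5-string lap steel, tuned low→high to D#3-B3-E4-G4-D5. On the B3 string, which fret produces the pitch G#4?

9

G#4 is 9 semitones above the open B3 (B–C–C#–D–D#–E–F–F#–G–G#), so it sits at fret 9.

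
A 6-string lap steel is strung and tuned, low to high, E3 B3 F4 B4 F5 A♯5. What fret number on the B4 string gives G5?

8

G5 is 8 semitones above the open B4 (B–C–C#–D–D#–E–F–F#–G), so it sits at fret 8.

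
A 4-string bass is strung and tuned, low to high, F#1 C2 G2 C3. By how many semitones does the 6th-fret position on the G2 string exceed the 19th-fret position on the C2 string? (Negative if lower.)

-6 semitones

G2 at fret 6 → C#3 (MIDI 49); C2 at fret 19 → G3 (MIDI 55).
49 − 55 = -6, so the two pitches are 6 semitones apart.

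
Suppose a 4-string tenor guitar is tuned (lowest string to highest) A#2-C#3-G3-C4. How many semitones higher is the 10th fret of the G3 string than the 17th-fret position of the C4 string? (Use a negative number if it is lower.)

G3 at fret 10 → F4 (MIDI 65); C4 at fret 17 → F5 (MIDI 77).
65 − 77 = -12, so the two pitches are 12 semitones apart.

-12 semitones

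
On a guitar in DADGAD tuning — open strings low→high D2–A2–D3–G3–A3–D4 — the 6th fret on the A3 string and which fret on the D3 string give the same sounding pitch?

13

Fret 6 on A3 is MIDI 57 + 6 = 63 (D♯4). On the D3 string (open MIDI 50), that pitch is 63 − 50 = fret 13.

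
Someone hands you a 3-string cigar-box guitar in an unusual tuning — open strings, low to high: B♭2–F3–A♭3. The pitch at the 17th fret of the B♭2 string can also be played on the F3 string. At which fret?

B♭2 at fret 17 is B♭2 + 17 semitones = E♭4.
The open F3 string is 7 semitones above the open B♭2, so the same pitch on the F3 string lies at fret 17 − 7 = 10.

10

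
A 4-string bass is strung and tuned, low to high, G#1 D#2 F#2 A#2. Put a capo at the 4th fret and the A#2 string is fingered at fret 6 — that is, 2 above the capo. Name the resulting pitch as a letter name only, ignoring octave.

The capo raises the open A#2 by 4 semitones to D3; fretting 2 more gives A#2 + 4 + 2 = A#2 + 6 semitones, landing on E.

E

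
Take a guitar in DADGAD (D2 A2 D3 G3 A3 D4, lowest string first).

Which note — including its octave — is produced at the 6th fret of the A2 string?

A2 is MIDI 45. Adding 6 gives 51, which is D♯3.

D♯3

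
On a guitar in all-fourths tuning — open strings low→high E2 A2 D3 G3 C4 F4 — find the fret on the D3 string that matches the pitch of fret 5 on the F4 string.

20

F4 at fret 5 is F4 + 5 semitones = A#4.
The open D3 string is 15 semitones below the open F4, so the same pitch on the D3 string lies at fret 5 + 15 = 20.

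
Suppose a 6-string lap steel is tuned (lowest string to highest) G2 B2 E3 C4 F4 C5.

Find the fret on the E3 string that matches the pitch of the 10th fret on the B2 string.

5

Fret 10 on B2 is MIDI 47 + 10 = 57 (A3). On the E3 string (open MIDI 52), that pitch is 57 − 52 = fret 5.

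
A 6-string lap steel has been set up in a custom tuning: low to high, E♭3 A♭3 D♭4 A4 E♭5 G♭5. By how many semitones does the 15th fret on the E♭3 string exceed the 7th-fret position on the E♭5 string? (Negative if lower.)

E♭3 at fret 15 → G♭4 (MIDI 66); E♭5 at fret 7 → B♭5 (MIDI 82).
66 − 82 = -16, so the two pitches are 16 semitones apart.

-16 semitones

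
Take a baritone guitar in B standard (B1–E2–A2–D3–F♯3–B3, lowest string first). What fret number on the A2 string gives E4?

19

E4 is 19 semitones above the open A2 (A–A#–B–C–…–D–D#–E), so it sits at fret 19.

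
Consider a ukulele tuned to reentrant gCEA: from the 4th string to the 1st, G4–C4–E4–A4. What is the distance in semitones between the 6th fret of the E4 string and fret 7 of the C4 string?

3 semitones

E4 at fret 6 → A#4 (MIDI 70); C4 at fret 7 → G4 (MIDI 67).
70 − 67 = 3, so the two pitches are 3 semitones apart, with A#4 the higher.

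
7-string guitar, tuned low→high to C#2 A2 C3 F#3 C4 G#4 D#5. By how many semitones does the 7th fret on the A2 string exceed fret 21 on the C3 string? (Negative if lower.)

-17 semitones

A2 at fret 7 → E3 (MIDI 52); C3 at fret 21 → A4 (MIDI 69).
52 − 69 = -17, so the two pitches are 17 semitones apart.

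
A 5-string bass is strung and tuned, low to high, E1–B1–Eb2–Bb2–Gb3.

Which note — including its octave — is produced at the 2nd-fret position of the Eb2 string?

The open Eb2 string plus 2 semitones: Eb–E–F.
No B→C boundary is crossed, so the octave stays at 2.

F2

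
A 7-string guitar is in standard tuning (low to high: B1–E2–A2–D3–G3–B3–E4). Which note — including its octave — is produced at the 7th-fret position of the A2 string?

Each fret is one semitone, so A2 + 7 = E3.

E3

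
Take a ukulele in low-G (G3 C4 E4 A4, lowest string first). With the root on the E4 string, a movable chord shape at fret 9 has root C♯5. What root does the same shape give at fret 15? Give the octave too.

G5

Moving from fret 9 to fret 15 shifts the root by 6 semitones.
C♯5 up 6 semitones is G5.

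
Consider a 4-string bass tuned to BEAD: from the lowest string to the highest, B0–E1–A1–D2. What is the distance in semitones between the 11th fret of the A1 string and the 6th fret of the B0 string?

A1 at fret 11 → G#2 (MIDI 44); B0 at fret 6 → F1 (MIDI 29).
44 − 29 = 15, so the two pitches are 15 semitones apart, with G#2 the higher.

15 semitones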